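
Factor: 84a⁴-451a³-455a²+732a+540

Testing divisors of the constant over divisors of the leading coefficient, a = -5/4 is a root, so (4a+5) is a factor; dividing leaves 21a³-139a²+60a+108.
Then a = -2/3 is a root, so (3a+2) is a factor; dividing leaves 7a²-51a+54.
The remaining quadratic factors as (7a-9)(a-6).

(3a+2)(4a+5)(7a-9)(a-6)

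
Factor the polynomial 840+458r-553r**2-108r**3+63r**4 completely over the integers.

(3r+7)(3r-10)(7r-12)(r+1)

Testing divisors of the constant over divisors of the leading coefficient, r = -1 is a root, so (r+1) is a factor; dividing leaves 63r**3-171r**2-382r+840.
Continuing, r = 10/3 is a root, so (3r-10) divides it; the quotient is 21r**2+13r-84.
The remaining quadratic factors as (3r+7)(7r-12).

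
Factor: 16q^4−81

(2q+3)(2q−3)(4q^2+9)

Difference of squares twice: with A = 2q and B = 3, A⁴ − B⁴ = (A² − B²)(A² + B²), and A² − B² factors again.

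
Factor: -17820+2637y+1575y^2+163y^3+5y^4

By the rational root theorem, y = -11 is a root, so (y+11) divides it; the quotient is 5y^3+108y^2+387y-1620.
Continuing, y = -15 is a root, so (y+15) is a factor; dividing leaves 5y^2+33y-108.
The remaining quadratic factors as (y+9)(5y-12).

(5y-12)(y+11)(y+15)(y+9)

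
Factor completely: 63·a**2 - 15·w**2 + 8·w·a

Group: -3·w·(5·w + 9·a) + 7·a·(5·w + 9·a); both groups contain (5·w + 9·a).

-(3·w - 7·a)·(5·w + 9·a)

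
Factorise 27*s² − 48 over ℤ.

Factor out 3, leaving 9*s² − 16, which is a difference of two squares.

3*(3*s + 4)*(3*s − 4)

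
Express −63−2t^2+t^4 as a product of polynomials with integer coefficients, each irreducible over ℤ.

(t+3)(t−3)(t^2+7)

Substitute u = t^2 to get a quadratic in u, then factor.
t^2+7 is irreducible over ℤ (always positive, so no real roots).
t^2−9 is a difference of squares.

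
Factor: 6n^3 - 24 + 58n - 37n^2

Testing divisors of the constant over divisors of the leading coefficient, n = 4 is a root, giving the factor (n - 4) and quotient 6n^2 - 13n + 6.
The remaining quadratic factors as (2n - 3)(3n - 2).

(2n - 3)(3n - 2)(n - 4)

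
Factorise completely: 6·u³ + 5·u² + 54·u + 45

(6·u + 5)·(u² + 9)

Group as (6·u³ + 54·u) + (5·u² + 45) = 6·u·(u² + 9) + 5·(u² + 9).
Both groups share the factor (u² + 9).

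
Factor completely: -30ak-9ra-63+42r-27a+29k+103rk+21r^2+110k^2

Group: 7r(3r+10k+9) + (-3a+11k-7)(3r+10k+9); both groups contain (3r+10k+9).

(7r-3a+11k-7)(3r+10k+9)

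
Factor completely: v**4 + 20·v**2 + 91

Substitute u = v**2 to get a quadratic in u, then factor.
v**2 + 7 is irreducible over ℤ (always positive, so no real roots).
v**2 + 13 is irreducible over ℤ (always positive, so no real roots).

(v**2 + 13)·(v**2 + 7)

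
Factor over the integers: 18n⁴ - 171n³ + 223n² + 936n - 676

Among the possible rational roots, n = -2 is a root, giving the factor (n + 2) and quotient 18n³ - 207n² + 637n - 338.
Continuing, n = 2/3 is a root, so (3n - 2) is a factor; dividing leaves 6n² - 65n + 169.
The remaining quadratic factors as (2n - 13)(3n - 13).

(2n - 13)(3n - 13)(3n - 2)(n + 2)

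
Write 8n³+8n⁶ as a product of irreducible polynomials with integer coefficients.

Every term has a factor of 8n³; factoring it out leaves n³+1.
Recognize a sum of cubes with the parts n and 1.

8n³(n+1)(n²−n+1)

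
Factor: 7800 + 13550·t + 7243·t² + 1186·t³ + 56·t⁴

(2·t + 13)·(4·t + 5)·(7·t + 10)·(t + 12)

Among the possible rational roots, t = -12 is a root, so (t + 12) is a factor; dividing leaves 56·t³ + 514·t² + 1075·t + 650.
Next, t = -10/7 is a root, giving the factor (7·t + 10) and quotient 8·t² + 62·t + 65.
The remaining quadratic factors as (4·t + 5)(2·t + 13).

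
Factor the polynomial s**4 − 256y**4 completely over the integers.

Write as (s**2)² − (16y**2)², then factor s**2 − 16y**2 once more.

(s + 4y)(s − 4y)(s**2 + 16y**2)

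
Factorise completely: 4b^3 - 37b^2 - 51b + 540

Among the possible rational roots, b = -15/4 is a root, giving the factor (4b + 15) and quotient b^2 - 13b + 36.
The remaining quadratic factors as (b - 9)(b - 4).

(4b + 15)(b - 4)(b - 9)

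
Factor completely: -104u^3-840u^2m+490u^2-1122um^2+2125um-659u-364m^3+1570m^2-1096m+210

Group: 4u(-26u^2-197um+77u-182m^2+148m-30) + (2m-7)(-26u^2-197um+77u-182m^2+148m-30); both groups contain (-26u^2-197um+77u-182m^2+148m-30), so (4u+2m-7) is a factor with cofactor -26u^2-197um+77u-182m^2+148m-30.
The cofactor groups again: -26u^2-197um+77u-182m^2+148m-30 = -2u(13u+14m-6) + (-13m+5)(13u+14m-6); both groups contain (13u+14m-6), giving -(2u+13m-5)(13u+14m-6).

-(2u+13m-5)(13u+14m-6)(4u+2m-7)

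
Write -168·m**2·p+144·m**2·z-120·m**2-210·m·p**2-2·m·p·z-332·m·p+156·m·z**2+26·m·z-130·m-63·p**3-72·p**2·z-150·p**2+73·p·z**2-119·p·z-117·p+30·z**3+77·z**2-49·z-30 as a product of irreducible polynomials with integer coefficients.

Group: 6·m·(-28·m·p+24·m·z-20·m-21·p**2+11·p·z-36·p+6·z**2+13·z-15) + (3·p+5·z+2)·(-28·m·p+24·m·z-20·m-21·p**2+11·p·z-36·p+6·z**2+13·z-15); both groups contain (-28·m·p+24·m·z-20·m-21·p**2+11·p·z-36·p+6·z**2+13·z-15), so (6·m+3·p+5·z+2) is a factor with cofactor -28·m·p+24·m·z-20·m-21·p**2+11·p·z-36·p+6·z**2+13·z-15.
The cofactor groups again: -28·m·p+24·m·z-20·m-21·p**2+11·p·z-36·p+6·z**2+13·z-15 = -4·m·(7·p-6·z+5) + (-3·p-z-3)·(7·p-6·z+5); both groups contain (7·p-6·z+5), giving -(4·m+3·p+z+3)·(7·p-6·z+5).

-(4·m+3·p+z+3)·(6·m+3·p+5·z+2)·(7·p-6·z+5)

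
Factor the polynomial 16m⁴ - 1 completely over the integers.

(2m + 1)(2m - 1)(4m² + 1)

(2m)⁴ − (1)⁴ = ((2m)² − (1)²)((2m)² + (1)²); the first factor splits again, the second (4m² + 1) is irreducible.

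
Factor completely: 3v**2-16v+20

(3v-10)(v-2)

Need a pair with product 3·20 = 60 and sum -16: that's -6 and -10.
Split the middle term: 3v**2-6v - 10v+20 = 3v(v-2) - 10(v-2).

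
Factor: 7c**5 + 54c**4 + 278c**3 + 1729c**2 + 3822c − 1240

Trying the rational-root candidates, c = −5 is a root, giving the factor (c + 5) and quotient 7c**4 + 19c**3 + 183c**2 + 814c − 248.
Then c = −4 is a root, giving the factor (c + 4) and quotient 7c**3 − 9c**2 + 219c − 62.
Continuing, c = 2/7 is a root, so (7c − 2) is a factor; dividing leaves c**2 − c + 31.
The quadratic c**2 − c + 31 has discriminant −123 < 0 and is irreducible over ℤ.

(7c − 2)(c + 4)(c + 5)(c**2 − c + 31)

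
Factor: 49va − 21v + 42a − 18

(7a − 3)(7v + 6)

Group as (49va − 21v) + (42a − 18) = 7v(7a − 3) + 6(7a − 3).
Both groups share the factor (7a − 3).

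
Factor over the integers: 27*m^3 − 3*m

3*m*(3*m + 1)*(3*m − 1)

Pull out the common factor 3*m; 9*m^2 − 1 is a difference of squares.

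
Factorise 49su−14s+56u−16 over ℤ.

(7s+8)(7u−2)

Group as (49su−14s) + (56u−16) = 7s(7u−2) + 8(7u−2).
Both groups share the factor (7u−2).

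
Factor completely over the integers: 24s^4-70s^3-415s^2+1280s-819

(2s-9)(3s+13)(4s-7)(s-1)

Trying the rational-root candidates, s = -13/3 is a root, so (3s+13) divides it; the quotient is 8s^3-58s^2+113s-63.
Then s = 7/4 is a root, so (4s-7) is a factor; dividing leaves 2s^2-11s+9.
The remaining quadratic factors as (2s-9)(s-1).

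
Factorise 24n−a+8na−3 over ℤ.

(8n−1)(a+3)

Group as (8na+24n) + (−a−3) = 8n(a+3) − (a+3).
Both groups share the factor (a+3).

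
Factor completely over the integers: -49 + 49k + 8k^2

(8k - 7)(k + 7)

Need a pair with product 8·(-49) = -392 and sum 49: that's -7 and 56.
Split the middle term: 8k^2 - 7k + 56k - 49 = k(8k - 7) + 7(8k - 7).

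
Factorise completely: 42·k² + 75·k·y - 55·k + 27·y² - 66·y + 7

Group: 7·k·(6·k + 3·y - 7) + (9·y - 1)·(6·k + 3·y - 7); both groups contain (6·k + 3·y - 7).

(6·k + 3·y - 7)·(7·k + 9·y - 1)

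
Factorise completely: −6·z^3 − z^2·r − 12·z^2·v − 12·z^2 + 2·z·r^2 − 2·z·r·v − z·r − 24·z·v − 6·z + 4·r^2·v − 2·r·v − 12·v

−(2·z − r + 2)·(3·z + 2·r + 3)·(z + 2·v)

Group: z·(−6·z^2 − z·r − 12·z + 2·r^2 − r − 6) + 2·v·(−6·z^2 − z·r − 12·z + 2·r^2 − r − 6); both groups contain (−6·z^2 − z·r − 12·z + 2·r^2 − r − 6), so (z + 2·v) is a factor with cofactor −6·z^2 − z·r − 12·z + 2·r^2 − r − 6.
The cofactor groups again: −6·z^2 − z·r − 12·z + 2·r^2 − r − 6 = −2·z·(3·z + 2·r + 3) + (r − 2)·(3·z + 2·r + 3); both groups contain (3·z + 2·r + 3), giving −(2·z − r + 2)·(3·z + 2·r + 3).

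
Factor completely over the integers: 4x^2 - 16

Every term has a factor of 4. Then x^2 - 4 = (x)² − (2)².

4(x + 2)(x - 2)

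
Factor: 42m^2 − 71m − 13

Need a pair with product 42·(−13) = −546 and sum −71: that's 7 and −78.
Split the middle term: 42m^2 + 7m − 78m − 13 = 7m(6m + 1) − 13(6m + 1).

(6m + 1)(7m − 13)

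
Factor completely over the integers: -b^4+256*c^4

Difference of squares twice: with A = 4*c and B = b, A⁴ − B⁴ = (A² − B²)(A² + B²), and A² − B² factors again.

(4*c-b)*(4*c+b)*(16*c^2+b^2)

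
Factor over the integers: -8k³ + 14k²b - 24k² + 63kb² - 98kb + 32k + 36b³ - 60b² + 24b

-(k - 4b + 4)(2k + 3b - 2)(4k + 3b)

Group: 4k(-2k² + 5kb - 6k + 12b² - 20b + 8) + 3b(-2k² + 5kb - 6k + 12b² - 20b + 8); both groups contain (-2k² + 5kb - 6k + 12b² - 20b + 8), so (4k + 3b) is a factor with cofactor -2k² + 5kb - 6k + 12b² - 20b + 8.
The cofactor groups again: -2k² + 5kb - 6k + 12b² - 20b + 8 = -k(2k + 3b - 2) + (4b - 4)(2k + 3b - 2); both groups contain (2k + 3b - 2), giving -(k - 4b + 4)(2k + 3b - 2).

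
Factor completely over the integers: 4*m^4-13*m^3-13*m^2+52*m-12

(4*m-1)*(m+2)*(m-2)*(m-3)

Trying the rational-root candidates, m = 3 is a root, giving the factor (m-3) and quotient 4*m^3-m^2-16*m+4.
Then m = 1/4 is a root, giving the factor (4*m-1) and quotient m^2-4.
The remaining quadratic factors as (m-2)(m+2).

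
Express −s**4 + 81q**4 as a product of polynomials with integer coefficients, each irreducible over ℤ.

(3q + s)(3q − s)(9q**2 + s**2)

(3q)⁴ − (s)⁴ = ((3q)² − (s)²)((3q)² + (s)²); the first factor splits again, the second (9q**2 + s**2) is irreducible.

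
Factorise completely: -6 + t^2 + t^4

(t^2 + 3)(t^2 - 2)

Substitute u = t^2 to get a quadratic in u, then factor.
t^2 - 2 is irreducible over ℤ (2 is not a perfect square).
t^2 + 3 is irreducible over ℤ (always positive, so no real roots).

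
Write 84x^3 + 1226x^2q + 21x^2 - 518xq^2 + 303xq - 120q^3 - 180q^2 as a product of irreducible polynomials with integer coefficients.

Group: x(84x^2 - 34xq + 21x - 8q^2 - 12q) + 15q(84x^2 - 34xq + 21x - 8q^2 - 12q); both groups contain (84x^2 - 34xq + 21x - 8q^2 - 12q), so (x + 15q) is a factor with cofactor 84x^2 - 34xq + 21x - 8q^2 - 12q.
The cofactor groups again: 84x^2 - 34xq + 21x - 8q^2 - 12q = 12x(7x - 4q) + (2q + 3)(7x - 4q); both groups contain (7x - 4q), giving (12x + 2q + 3)(7x - 4q).

(7x - 4q)(x + 15q)(12x + 2q + 3)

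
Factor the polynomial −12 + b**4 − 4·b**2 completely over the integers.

(b**2 + 2)·(b**2 − 6)

Substitute u = b**2 to get a quadratic in u, then factor.
b**2 + 2 is irreducible over ℤ (always positive, so no real roots).
b**2 − 6 is irreducible over ℤ (6 is not a perfect square).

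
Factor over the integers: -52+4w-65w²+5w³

Group as (5w³+4w) + (-65w²-52) = w(5w²+4) - 13(5w²+4).
Both groups share the factor (5w²+4).

(w-13)(5w²+4)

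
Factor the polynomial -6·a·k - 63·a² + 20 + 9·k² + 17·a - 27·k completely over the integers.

-(7·a + 3·k - 5)·(9·a - 3·k + 4)

Group: -7·a·(9·a - 3·k + 4) + (-3·k + 5)·(9·a - 3·k + 4); both groups contain (9·a - 3·k + 4).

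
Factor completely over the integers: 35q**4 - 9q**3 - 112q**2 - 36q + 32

By the rational root theorem, q = -1 is a root, so (q + 1) is a factor; dividing leaves 35q**3 - 44q**2 - 68q + 32.
Continuing, q = 2 is a root, giving the factor (q - 2) and quotient 35q**2 + 26q - 16.
The remaining quadratic factors as (5q - 2)(7q + 8).

(5q - 2)(7q + 8)(q + 1)(q - 2)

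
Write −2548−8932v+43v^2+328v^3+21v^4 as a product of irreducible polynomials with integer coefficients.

(3v−14)(7v+2)(v+13)(v+7)

Among the possible rational roots, v = −13 is a root, so (v+13) divides it; the quotient is 21v^3+55v^2−672v−196.
Continuing, v = −2/7 is a root, giving the factor (7v+2) and quotient 3v^2+7v−98.
The remaining quadratic factors as (v+7)(3v−14).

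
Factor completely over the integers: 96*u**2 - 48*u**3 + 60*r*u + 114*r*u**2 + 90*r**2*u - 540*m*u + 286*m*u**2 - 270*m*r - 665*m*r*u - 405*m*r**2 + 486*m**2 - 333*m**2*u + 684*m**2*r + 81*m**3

Group: 9*m*(9*m**2 + 81*m*r - 29*m*u + 54*m - 18*r*u + 6*u**2 - 12*u) + (-5*r - 8*u)*(9*m**2 + 81*m*r - 29*m*u + 54*m - 18*r*u + 6*u**2 - 12*u); both groups contain (9*m**2 + 81*m*r - 29*m*u + 54*m - 18*r*u + 6*u**2 - 12*u), so (9*m - 5*r - 8*u) is a factor with cofactor 9*m**2 + 81*m*r - 29*m*u + 54*m - 18*r*u + 6*u**2 - 12*u.
The cofactor groups again: 9*m**2 + 81*m*r - 29*m*u + 54*m - 18*r*u + 6*u**2 - 12*u = m*(9*m - 2*u) + (9*r - 3*u + 6)*(9*m - 2*u); both groups contain (9*m - 2*u), giving (m + 9*r - 3*u + 6)*(9*m - 2*u).

(9*m - 2*u)*(9*m - 5*r - 8*u)*(m + 9*r - 3*u + 6)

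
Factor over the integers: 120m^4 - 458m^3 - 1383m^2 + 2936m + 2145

(4m + 11)(5m + 3)(6m - 13)(m - 5)

Testing divisors of the constant over divisors of the leading coefficient, m = 5 is a root, giving the factor (m - 5) and quotient 120m^3 + 142m^2 - 673m - 429.
Then m = 13/6 is a root, so (6m - 13) is a factor; dividing leaves 20m^2 + 67m + 33.
The remaining quadratic factors as (4m + 11)(5m + 3).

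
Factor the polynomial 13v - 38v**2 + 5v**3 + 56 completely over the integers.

Trying the rational-root candidates, v = 8/5 is a root, giving the factor (5v - 8) and quotient v**2 - 6v - 7.
The remaining quadratic factors as (v + 1)(v - 7).

(5v - 8)(v + 1)(v - 7)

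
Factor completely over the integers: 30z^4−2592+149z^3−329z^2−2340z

Testing divisors of the constant over divisors of the leading coefficient, z = 4 is a root, giving the factor (z−4) and quotient 30z^3+269z^2+747z+648.
Continuing, z = −9/5 is a root, so (5z+9) is a factor; dividing leaves 6z^2+43z+72.
The remaining quadratic factors as (2z+9)(3z+8).

(2z+9)(3z+8)(5z+9)(z−4)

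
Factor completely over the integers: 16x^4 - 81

(2x + 3)(2x - 3)(4x^2 + 9)

Difference of squares twice: with A = 2x and B = 3, A⁴ − B⁴ = (A² − B²)(A² + B²), and A² − B² factors again.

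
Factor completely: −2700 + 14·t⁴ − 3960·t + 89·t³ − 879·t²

By the rational root theorem, t = −6/7 is a root, giving the factor (7·t + 6) and quotient 2·t³ + 11·t² − 135·t − 450.
Next, t = −10 is a root, so (t + 10) is a factor; dividing leaves 2·t² − 9·t − 45.
The remaining quadratic factors as (t + 3)(2·t − 15).

(2·t − 15)·(7·t + 6)·(t + 10)·(t + 3)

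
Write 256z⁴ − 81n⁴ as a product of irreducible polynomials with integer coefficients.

Write as (16z²)² − (9n²)², then factor 16z² − 9n² once more.

(4z − 3n)(4z + 3n)(16z² + 9n²)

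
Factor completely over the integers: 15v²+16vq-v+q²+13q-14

(15v+q+14)(v+q-1)

Group: 15v(v+q-1) + (q+14)(v+q-1); both groups contain (v+q-1).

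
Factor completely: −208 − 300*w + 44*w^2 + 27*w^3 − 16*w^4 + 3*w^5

By the rational root theorem, w = 4 is a root, so (w − 4) divides it; the quotient is 3*w^4 − 4*w^3 + 11*w^2 + 88*w + 52.
Continuing, w = −2/3 is a root, so (3*w + 2) is a factor; dividing leaves w^3 − 2*w^2 + 5*w + 26.
Continuing, w = −2 is a root, so (w + 2) divides it; the quotient is w^2 − 4*w + 13.
The quadratic w^2 − 4*w + 13 has discriminant −36 < 0 and is irreducible over ℤ.

(3*w + 2)*(w + 2)*(w − 4)*(w^2 − 4*w + 13)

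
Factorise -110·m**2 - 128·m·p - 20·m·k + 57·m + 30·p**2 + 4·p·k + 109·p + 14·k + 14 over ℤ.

Group: -10·m·(11·m + 15·p + 2·k + 2) + (2·p + 7)·(11·m + 15·p + 2·k + 2); both groups contain (11·m + 15·p + 2·k + 2).

-(10·m - 2·p - 7)·(11·m + 15·p + 2·k + 2)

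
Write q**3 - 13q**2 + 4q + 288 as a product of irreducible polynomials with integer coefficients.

(q + 4)(q - 8)(q - 9)

Testing divisors of the constant over divisors of the leading coefficient, q = 8 is a root, so (q - 8) is a factor; dividing leaves q**2 - 5q - 36.
The remaining quadratic factors as (q - 9)(q + 4).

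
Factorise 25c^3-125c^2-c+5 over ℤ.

Testing divisors of the constant over divisors of the leading coefficient, c = 1/5 is a root, so (5c-1) divides it; the quotient is 5c^2-24c-5.
The remaining quadratic factors as (5c+1)(c-5).

(5c+1)(5c-1)(c-5)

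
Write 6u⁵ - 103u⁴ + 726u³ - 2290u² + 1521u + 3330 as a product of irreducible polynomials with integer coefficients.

(6u + 5)(u - 3)(u - 6)(u² - 9u + 37)

Trying the rational-root candidates, u = 6 is a root, giving the factor (u - 6) and quotient 6u⁴ - 67u³ + 324u² - 346u - 555.
Then u = 3 is a root, so (u - 3) is a factor; dividing leaves 6u³ - 49u² + 177u + 185.
Next, u = -5/6 is a root, giving the factor (6u + 5) and quotient u² - 9u + 37.
The quadratic u² - 9u + 37 has discriminant -67 < 0 and is irreducible over ℤ.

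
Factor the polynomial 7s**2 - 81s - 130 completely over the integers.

(7s + 10)(s - 13)

Need a pair with product 7·(-130) = -910 and sum -81: that's 10 and -91.
Split the middle term: 7s**2 + 10s - 91s - 130 = s(7s + 10) - 13(7s + 10).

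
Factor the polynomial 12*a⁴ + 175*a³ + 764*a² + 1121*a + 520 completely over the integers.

(3*a + 13)*(4*a + 5)*(a + 1)*(a + 8)

Among the possible rational roots, a = -1 is a root, so (a + 1) divides it; the quotient is 12*a³ + 163*a² + 601*a + 520.
Then a = -13/3 is a root, giving the factor (3*a + 13) and quotient 4*a² + 37*a + 40.
The remaining quadratic factors as (4*a + 5)(a + 8).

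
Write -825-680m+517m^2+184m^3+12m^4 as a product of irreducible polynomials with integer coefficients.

Testing divisors of the constant over divisors of the leading coefficient, m = -5/6 is a root, so (6m+5) divides it; the quotient is 2m^3+29m^2+62m-165.
Continuing, m = -5 is a root, so (m+5) divides it; the quotient is 2m^2+19m-33.
The remaining quadratic factors as (m+11)(2m-3).

(2m-3)(6m+5)(m+11)(m+5)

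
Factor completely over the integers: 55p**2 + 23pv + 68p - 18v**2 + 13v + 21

(11p + 9v + 7)(5p - 2v + 3)

Group: 11p(5p - 2v + 3) + (9v + 7)(5p - 2v + 3); both groups contain (5p - 2v + 3).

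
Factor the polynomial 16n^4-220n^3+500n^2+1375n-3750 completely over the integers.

Among the possible rational roots, n = 10 is a root, so (n-10) is a factor; dividing leaves 16n^3-60n^2-100n+375.
Next, n = -5/2 is a root, so (2n+5) divides it; the quotient is 8n^2-50n+75.
The remaining quadratic factors as (2n-5)(4n-15).

(2n+5)(2n-5)(4n-15)(n-10)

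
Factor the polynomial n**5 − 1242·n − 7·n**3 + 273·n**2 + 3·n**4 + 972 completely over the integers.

Among the possible rational roots, n = −9 is a root, so (n + 9) is a factor; dividing leaves n**4 − 6·n**3 + 47·n**2 − 150·n + 108.
Then n = 3 is a root, giving the factor (n − 3) and quotient n**3 − 3·n**2 + 38·n − 36.
Continuing, n = 1 is a root, so (n − 1) is a factor; dividing leaves n**2 − 2·n + 36.
The quadratic n**2 − 2·n + 36 has discriminant −140 < 0 and is irreducible over ℤ.

(n + 9)·(n − 1)·(n − 3)·(n**2 − 2·n + 36)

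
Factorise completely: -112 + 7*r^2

Every term has a factor of 7. Then r^2 - 16 = (r)² − (4)².

7*(r + 4)*(r - 4)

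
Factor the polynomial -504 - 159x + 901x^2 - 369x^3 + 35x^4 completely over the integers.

(5x + 3)(7x - 8)(x - 3)(x - 7)

Among the possible rational roots, x = 8/7 is a root, giving the factor (7x - 8) and quotient 5x^3 - 47x^2 + 75x + 63.
Continuing, x = 3 is a root, giving the factor (x - 3) and quotient 5x^2 - 32x - 21.
The remaining quadratic factors as (5x + 3)(x - 7).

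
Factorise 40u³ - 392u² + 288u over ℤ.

Pull out the common factor 8u, then factor the remaining trinomial.

8u(5u - 4)(u - 9)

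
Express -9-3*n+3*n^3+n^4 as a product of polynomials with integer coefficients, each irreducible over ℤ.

(n+3)*(n^3-3)

Group as (n^4-3*n) + (3*n^3-9) = n*(n^3-3) + 3*(n^3-3).
Both groups share the factor (n^3-3).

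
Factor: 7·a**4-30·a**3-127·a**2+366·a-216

(7·a-9)·(a+4)·(a-1)·(a-6)

Testing divisors of the constant over divisors of the leading coefficient, a = 1 is a root, so (a-1) divides it; the quotient is 7·a**3-23·a**2-150·a+216.
Then a = 6 is a root, so (a-6) is a factor; dividing leaves 7·a**2+19·a-36.
The remaining quadratic factors as (7·a-9)(a+4).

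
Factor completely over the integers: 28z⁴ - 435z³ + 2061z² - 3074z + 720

By the rational root theorem, z = 5 is a root, so (z - 5) divides it; the quotient is 28z³ - 295z² + 586z - 144.
Continuing, z = 8 is a root, giving the factor (z - 8) and quotient 28z² - 71z + 18.
The remaining quadratic factors as (4z - 9)(7z - 2).

(4z - 9)(7z - 2)(z - 5)(z - 8)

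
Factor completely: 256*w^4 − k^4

(4*w)⁴ − (k)⁴ = ((4*w)² − (k)²)((4*w)² + (k)²); the first factor splits again, the second (16*w^2 + k^2) is irreducible.

(4*w − k)*(4*w + k)*(16*w^2 + k^2)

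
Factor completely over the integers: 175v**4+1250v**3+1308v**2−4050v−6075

By the rational root theorem, v = 9/5 is a root, giving the factor (5v−9) and quotient 35v**3+313v**2+825v+675.
Next, v = −15/7 is a root, so (7v+15) is a factor; dividing leaves 5v**2+34v+45.
The remaining quadratic factors as (v+5)(5v+9).

(5v+9)(5v−9)(7v+15)(v+5)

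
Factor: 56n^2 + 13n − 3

Need a pair with product 56·(−3) = −168 and sum 13: that's −8 and 21.
Split the middle term: 56n^2 − 8n + 21n − 3 = 8n(7n − 1) + 3(7n − 1).

(7n − 1)(8n + 3)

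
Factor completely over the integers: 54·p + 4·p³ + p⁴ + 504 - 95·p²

(p + 12)·(p + 2)·(p - 3)·(p - 7)

By the rational root theorem, p = 7 is a root, so (p - 7) divides it; the quotient is p³ + 11·p² - 18·p - 72.
Continuing, p = -2 is a root, so (p + 2) divides it; the quotient is p² + 9·p - 36.
The remaining quadratic factors as (p + 12)(p - 3).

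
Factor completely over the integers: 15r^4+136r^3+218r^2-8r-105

(3r+5)(5r-3)(r+1)(r+7)

Trying the rational-root candidates, r = 3/5 is a root, so (5r-3) is a factor; dividing leaves 3r^3+29r^2+61r+35.
Then r = -7 is a root, so (r+7) is a factor; dividing leaves 3r^2+8r+5.
The remaining quadratic factors as (r+1)(3r+5).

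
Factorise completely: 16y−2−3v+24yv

Group as (24yv+16y) + (−3v−2) = 8y(3v+2) − (3v+2).
Both groups share the factor (3v+2).

(3v+2)(8y−1)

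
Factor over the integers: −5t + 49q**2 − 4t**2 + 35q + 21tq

−(t − 7q)(4t + 7q + 5)

Group: −t(4t + 7q + 5) + 7q(4t + 7q + 5); both groups contain (4t + 7q + 5).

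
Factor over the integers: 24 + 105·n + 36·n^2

Pull out the common factor 3, then factor the remaining trinomial.

3·(3·n + 8)·(4·n + 1)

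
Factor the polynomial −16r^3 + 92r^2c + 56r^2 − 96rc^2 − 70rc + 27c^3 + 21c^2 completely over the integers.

−(4r − 3c)(2r − 9c − 7)(2r − c)

Group: 2r(−8r^2 + 10rc − 3c^2) + (−9c − 7)(−8r^2 + 10rc − 3c^2); both groups contain (−8r^2 + 10rc − 3c^2), so (2r − 9c − 7) is a factor with cofactor −8r^2 + 10rc − 3c^2.
The cofactor groups again: −8r^2 + 10rc − 3c^2 = −4r(2r − c) + 3c(2r − c); both groups contain (2r − c), giving −(4r − 3c)(2r − c).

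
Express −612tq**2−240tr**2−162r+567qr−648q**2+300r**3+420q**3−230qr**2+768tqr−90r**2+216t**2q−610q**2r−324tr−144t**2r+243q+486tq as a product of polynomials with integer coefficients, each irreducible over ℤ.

(6t−10q+15r+9)(12t−14q−10r+9)(3q−2r)

Group: 6t(36tq−24tr−42q**2−2qr+27q+20r**2−18r) + (−10q+15r+9)(36tq−24tr−42q**2−2qr+27q+20r**2−18r); both groups contain (36tq−24tr−42q**2−2qr+27q+20r**2−18r), so (6t−10q+15r+9) is a factor with cofactor 36tq−24tr−42q**2−2qr+27q+20r**2−18r.
The cofactor groups again: 36tq−24tr−42q**2−2qr+27q+20r**2−18r = 3q(12t−14q−10r+9) − 2r(12t−14q−10r+9); both groups contain (12t−14q−10r+9), giving (3q−2r)(12t−14q−10r+9).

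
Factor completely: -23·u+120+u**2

(u-15)·(u-8)

Two integers with product 120 and sum -23 are -8 and -15.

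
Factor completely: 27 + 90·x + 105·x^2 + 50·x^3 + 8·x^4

Testing divisors of the constant over divisors of the leading coefficient, x = -1 is a root, so (x + 1) divides it; the quotient is 8·x^3 + 42·x^2 + 63·x + 27.
Next, x = -3/4 is a root, giving the factor (4·x + 3) and quotient 2·x^2 + 9·x + 9.
The remaining quadratic factors as (x + 3)(2·x + 3).

(2·x + 3)·(4·x + 3)·(x + 1)·(x + 3)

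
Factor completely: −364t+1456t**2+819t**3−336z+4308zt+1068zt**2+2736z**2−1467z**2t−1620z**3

−(9z−7t−14)(12z+13t)(15z+9t−2)

Group: 12z(−135z**2+24zt+228z+63t**2+112t−28) + 13t(−135z**2+24zt+228z+63t**2+112t−28); both groups contain (−135z**2+24zt+228z+63t**2+112t−28), so (12z+13t) is a factor with cofactor −135z**2+24zt+228z+63t**2+112t−28.
The cofactor groups again: −135z**2+24zt+228z+63t**2+112t−28 = −15z(9z−7t−14) + (−9t+2)(9z−7t−14); both groups contain (9z−7t−14), giving −(15z+9t−2)(9z−7t−14).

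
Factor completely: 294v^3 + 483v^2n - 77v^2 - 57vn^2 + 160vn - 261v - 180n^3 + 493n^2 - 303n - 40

(7v - 4n + 5)(7v + 5n - 8)(6v + 9n + 1)

Group: 7v(42v^2 + 93vn - 41v + 45n^2 - 67n - 8) + (-4n + 5)(42v^2 + 93vn - 41v + 45n^2 - 67n - 8); both groups contain (42v^2 + 93vn - 41v + 45n^2 - 67n - 8), so (7v - 4n + 5) is a factor with cofactor 42v^2 + 93vn - 41v + 45n^2 - 67n - 8.
The cofactor groups again: 42v^2 + 93vn - 41v + 45n^2 - 67n - 8 = 6v(7v + 5n - 8) + (9n + 1)(7v + 5n - 8); both groups contain (7v + 5n - 8), giving (6v + 9n + 1)(7v + 5n - 8).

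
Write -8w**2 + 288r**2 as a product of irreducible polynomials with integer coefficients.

Factor out 8, leaving 36r**2 - w**2, which is a difference of two squares.

8(6r + w)(6r - w)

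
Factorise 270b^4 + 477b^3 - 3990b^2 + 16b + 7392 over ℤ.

By the rational root theorem, b = -14/3 is a root, so (3b + 14) divides it; the quotient is 90b^3 - 261b^2 - 112b + 528.
Continuing, b = 11/6 is a root, giving the factor (6b - 11) and quotient 15b^2 - 16b - 48.
The remaining quadratic factors as (5b - 12)(3b + 4).

(3b + 14)(3b + 4)(5b - 12)(6b - 11)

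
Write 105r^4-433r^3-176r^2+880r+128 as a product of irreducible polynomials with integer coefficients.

(3r+4)(5r-8)(7r+1)(r-4)

Trying the rational-root candidates, r = 8/5 is a root, so (5r-8) is a factor; dividing leaves 21r^3-53r^2-120r-16.
Next, r = -4/3 is a root, so (3r+4) divides it; the quotient is 7r^2-27r-4.
The remaining quadratic factors as (7r+1)(r-4).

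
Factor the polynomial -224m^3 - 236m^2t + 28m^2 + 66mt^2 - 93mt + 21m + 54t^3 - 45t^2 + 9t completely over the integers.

-(4m - 2t + 1)(7m + 3t)(8m + 9t - 3)

Group: 4m(-56m^2 - 87mt + 21m - 27t^2 + 9t) + (-2t + 1)(-56m^2 - 87mt + 21m - 27t^2 + 9t); both groups contain (-56m^2 - 87mt + 21m - 27t^2 + 9t), so (4m - 2t + 1) is a factor with cofactor -56m^2 - 87mt + 21m - 27t^2 + 9t.
The cofactor groups again: -56m^2 - 87mt + 21m - 27t^2 + 9t = -7m(8m + 9t - 3) - 3t(8m + 9t - 3); both groups contain (8m + 9t - 3), giving -(7m + 3t)(8m + 9t - 3).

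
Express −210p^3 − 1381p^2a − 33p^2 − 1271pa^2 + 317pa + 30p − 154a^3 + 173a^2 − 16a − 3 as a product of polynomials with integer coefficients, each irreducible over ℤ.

Group: 7p(−30p^2 − 193pa − 9p − 154a^2 + 19a + 3) + (a − 1)(−30p^2 − 193pa − 9p − 154a^2 + 19a + 3); both groups contain (−30p^2 − 193pa − 9p − 154a^2 + 19a + 3), so (7p + a − 1) is a factor with cofactor −30p^2 − 193pa − 9p − 154a^2 + 19a + 3.
The cofactor groups again: −30p^2 − 193pa − 9p − 154a^2 + 19a + 3 = −15p(2p + 11a + 1) + (−14a + 3)(2p + 11a + 1); both groups contain (2p + 11a + 1), giving −(15p + 14a − 3)(2p + 11a + 1).

−(2p + 11a + 1)(15p + 14a − 3)(7p + a − 1)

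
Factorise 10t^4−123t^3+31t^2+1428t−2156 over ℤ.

(2t+7)(5t−14)(t−11)(t−2)

Among the possible rational roots, t = −7/2 is a root, giving the factor (2t+7) and quotient 5t^3−79t^2+292t−308.
Next, t = 2 is a root, so (t−2) is a factor; dividing leaves 5t^2−69t+154.
The remaining quadratic factors as (t−11)(5t−14).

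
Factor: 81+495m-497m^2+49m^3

Among the possible rational roots, m = 9 is a root, so (m-9) divides it; the quotient is 49m^2-56m-9.
The remaining quadratic factors as (7m+1)(7m-9).

(7m+1)(7m-9)(m-9)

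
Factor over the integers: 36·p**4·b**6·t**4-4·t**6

Every term has a factor of 4·t**4; factoring it out leaves 9·p**4·b**6-t**2.
Recognize a difference of squares with the parts 3·p**2·b**3 and t.

4·t**4·(3·p**2·b**3+t)·(3·p**2·b**3-t)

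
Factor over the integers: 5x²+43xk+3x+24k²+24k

Group: 5x(x+8k) + (3k+3)(x+8k); both groups contain (x+8k).

(5x+3k+3)(x+8k)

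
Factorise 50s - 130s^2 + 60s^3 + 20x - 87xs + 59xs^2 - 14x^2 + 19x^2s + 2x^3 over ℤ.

Group: x(2x^2 + 13xs - 4x + 20s^2 - 10s) + (3s - 5)(2x^2 + 13xs - 4x + 20s^2 - 10s); both groups contain (2x^2 + 13xs - 4x + 20s^2 - 10s), so (x + 3s - 5) is a factor with cofactor 2x^2 + 13xs - 4x + 20s^2 - 10s.
The cofactor groups again: 2x^2 + 13xs - 4x + 20s^2 - 10s = x(2x + 5s) + (4s - 2)(2x + 5s); both groups contain (2x + 5s), giving (x + 4s - 2)(2x + 5s).

(x + 3s - 5)(x + 4s - 2)(2x + 5s)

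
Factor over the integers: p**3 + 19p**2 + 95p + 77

(p + 1)(p + 11)(p + 7)

Among the possible rational roots, p = -11 is a root, giving the factor (p + 11) and quotient p**2 + 8p + 7.
The remaining quadratic factors as (p + 1)(p + 7).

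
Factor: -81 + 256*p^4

Write as (16*p^2)² − (9)², then factor 16*p^2 - 9 once more.

(4*p + 3)*(4*p - 3)*(16*p^2 + 9)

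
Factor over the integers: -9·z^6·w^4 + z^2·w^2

Factor out z^2·w^2 first: what remains is -9·z^4·w^2 + 1.
Recognize a difference of squares with the parts 1 and 3·z^2·w.

-w^2·z^2·(3·z^2·w + 1)·(3·z^2·w - 1)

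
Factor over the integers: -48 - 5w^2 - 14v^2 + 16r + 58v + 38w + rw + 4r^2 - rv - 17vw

(4r + 7v + 5w - 8)(r - 2v - w + 6)

Group: r(4r + 7v + 5w - 8) + (-2v - w + 6)(4r + 7v + 5w - 8); both groups contain (4r + 7v + 5w - 8).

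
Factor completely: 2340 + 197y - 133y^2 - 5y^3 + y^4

Among the possible rational roots, y = 13 is a root, so (y - 13) divides it; the quotient is y^3 + 8y^2 - 29y - 180.
Next, y = 5 is a root, so (y - 5) divides it; the quotient is y^2 + 13y + 36.
The remaining quadratic factors as (y + 4)(y + 9).

(y + 4)(y + 9)(y - 13)(y - 5)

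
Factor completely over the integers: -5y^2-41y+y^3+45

(y+5)(y-1)(y-9)

Trying the rational-root candidates, y = 9 is a root, so (y-9) divides it; the quotient is y^2+4y-5.
The remaining quadratic factors as (y-1)(y+5).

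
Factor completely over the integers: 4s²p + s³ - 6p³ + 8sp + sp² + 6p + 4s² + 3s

(s - p + 1)(s + 2p)(s + 3p + 3)

Group: s(s² + 2sp + 4s - 3p² + 3) + 2p(s² + 2sp + 4s - 3p² + 3); both groups contain (s² + 2sp + 4s - 3p² + 3), so (s + 2p) is a factor with cofactor s² + 2sp + 4s - 3p² + 3.
The cofactor groups again: s² + 2sp + 4s - 3p² + 3 = s(s + 3p + 3) + (-p + 1)(s + 3p + 3); both groups contain (s + 3p + 3), giving (s - p + 1)(s + 3p + 3).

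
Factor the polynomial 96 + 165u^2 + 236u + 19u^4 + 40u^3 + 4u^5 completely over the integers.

Trying the rational-root candidates, u = −1 is a root, so (u + 1) is a factor; dividing leaves 4u^4 + 15u^3 + 25u^2 + 140u + 96.
Then u = −3/4 is a root, so (4u + 3) is a factor; dividing leaves u^3 + 3u^2 + 4u + 32.
Next, u = −4 is a root, giving the factor (u + 4) and quotient u^2 − u + 8.
The quadratic u^2 − u + 8 has discriminant −31 < 0 and is irreducible over ℤ.

(4u + 3)(u + 1)(u + 4)(u^2 − u + 8)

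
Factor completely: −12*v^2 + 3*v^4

Factor out 3*v^2, leaving v^2 − 4, which is a difference of two squares.

3*v^2*(v + 2)*(v − 2)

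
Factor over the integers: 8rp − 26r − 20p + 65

Group as (8rp − 26r) + (−20p + 65) = 2r(4p − 13) − 5(4p − 13).
Both groups share the factor (4p − 13).

(2r − 5)(4p − 13)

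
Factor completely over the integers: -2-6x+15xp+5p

(3x+1)(5p-2)

Group as (15xp-6x) + (5p-2) = 3x(5p-2) + (5p-2).
Both groups share the factor (5p-2).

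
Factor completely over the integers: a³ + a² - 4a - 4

By the rational root theorem, a = -1 is a root, so (a + 1) divides it; the quotient is a² - 4.
The remaining quadratic factors as (a + 2)(a - 2).

(a + 1)(a + 2)(a - 2)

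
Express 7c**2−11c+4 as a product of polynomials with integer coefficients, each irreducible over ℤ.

Need a pair with product 7·4 = 28 and sum −11: that's −4 and −7.
Split the middle term: 7c**2−4c − 7c+4 = c(7c−4) − (7c−4).

(7c−4)(c−1)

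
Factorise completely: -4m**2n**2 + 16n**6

-4n**2(m + 2n**2)(m - 2n**2)

Pull out the common factor 4n**2, leaving -m**2 + 4n**4.
Recognize a difference of squares with the parts 2n**2 and m.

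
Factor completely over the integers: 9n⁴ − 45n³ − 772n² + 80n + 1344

Trying the rational-root candidates, n = 12 is a root, so (n − 12) divides it; the quotient is 9n³ + 63n² − 16n − 112.
Then n = 4/3 is a root, so (3n − 4) divides it; the quotient is 3n² + 25n + 28.
The remaining quadratic factors as (n + 7)(3n + 4).

(3n + 4)(3n − 4)(n + 7)(n − 12)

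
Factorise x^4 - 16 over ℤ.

Write as (x^2)² − (4)², then factor x^2 - 4 once more.

(x + 2)·(x - 2)·(x^2 + 4)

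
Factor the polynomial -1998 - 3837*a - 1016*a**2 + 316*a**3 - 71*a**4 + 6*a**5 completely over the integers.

Testing divisors of the constant over divisors of the leading coefficient, a = -2/3 is a root, giving the factor (3*a + 2) and quotient 2*a**4 - 25*a**3 + 122*a**2 - 420*a - 999.
Then a = -3/2 is a root, so (2*a + 3) is a factor; dividing leaves a**3 - 14*a**2 + 82*a - 333.
Continuing, a = 9 is a root, giving the factor (a - 9) and quotient a**2 - 5*a + 37.
The quadratic a**2 - 5*a + 37 has discriminant -123 < 0 and is irreducible over ℤ.

(2*a + 3)*(3*a + 2)*(a - 9)*(a**2 - 5*a + 37)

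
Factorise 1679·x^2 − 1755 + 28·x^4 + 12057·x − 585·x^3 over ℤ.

(4·x + 13)·(7·x − 1)·(x − 15)·(x − 9)

Among the possible rational roots, x = 15 is a root, giving the factor (x − 15) and quotient 28·x^3 − 165·x^2 − 796·x + 117.
Next, x = 1/7 is a root, giving the factor (7·x − 1) and quotient 4·x^2 − 23·x − 117.
The remaining quadratic factors as (4·x + 13)(x − 9).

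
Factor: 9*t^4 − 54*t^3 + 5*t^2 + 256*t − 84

(3*t − 1)*(3*t − 14)*(t + 2)*(t − 3)

Testing divisors of the constant over divisors of the leading coefficient, t = 1/3 is a root, so (3*t − 1) is a factor; dividing leaves 3*t^3 − 17*t^2 − 4*t + 84.
Continuing, t = 14/3 is a root, so (3*t − 14) divides it; the quotient is t^2 − t − 6.
The remaining quadratic factors as (t + 2)(t − 3).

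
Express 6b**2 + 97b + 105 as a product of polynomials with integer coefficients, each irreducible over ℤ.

Need a pair with product 6·105 = 630 and sum 97: that's 90 and 7.
Split the middle term: 6b**2 + 90b + 7b + 105 = 6b(b + 15) + 7(b + 15).

(6b + 7)(b + 15)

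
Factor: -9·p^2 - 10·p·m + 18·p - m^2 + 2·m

-(9·p + m)·(p + m - 2)

Group: -p·(9·p + m) + (-m + 2)·(9·p + m); both groups contain (9·p + m).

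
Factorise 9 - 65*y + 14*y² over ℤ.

(2*y - 9)*(7*y - 1)

Need a pair with product 14·9 = 126 and sum -65: that's -2 and -63.
Split the middle term: 14*y² - 2*y - 63*y + 9 = 2*y*(7*y - 1) - 9*(7*y - 1).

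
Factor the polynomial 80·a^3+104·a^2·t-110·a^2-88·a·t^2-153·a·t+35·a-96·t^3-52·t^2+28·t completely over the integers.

(2·a+3·t-1)·(5·a+4·t)·(8·a-8·t-7)

Group: 5·a·(16·a^2+8·a·t-22·a-24·t^2-13·t+7) + 4·t·(16·a^2+8·a·t-22·a-24·t^2-13·t+7); both groups contain (16·a^2+8·a·t-22·a-24·t^2-13·t+7), so (5·a+4·t) is a factor with cofactor 16·a^2+8·a·t-22·a-24·t^2-13·t+7.
The cofactor groups again: 16·a^2+8·a·t-22·a-24·t^2-13·t+7 = 8·a·(2·a+3·t-1) + (-8·t-7)·(2·a+3·t-1); both groups contain (2·a+3·t-1), giving (8·a-8·t-7)·(2·a+3·t-1).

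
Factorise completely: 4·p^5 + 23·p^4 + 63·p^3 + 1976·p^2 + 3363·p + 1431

Trying the rational-root candidates, p = −3/4 is a root, giving the factor (4·p + 3) and quotient p^4 + 5·p^3 + 12·p^2 + 485·p + 477.
Continuing, p = −1 is a root, giving the factor (p + 1) and quotient p^3 + 4·p^2 + 8·p + 477.
Then p = −9 is a root, so (p + 9) is a factor; dividing leaves p^2 − 5·p + 53.
The quadratic p^2 − 5·p + 53 has discriminant −187 < 0 and is irreducible over ℤ.

(4·p + 3)·(p + 1)·(p + 9)·(p^2 − 5·p + 53)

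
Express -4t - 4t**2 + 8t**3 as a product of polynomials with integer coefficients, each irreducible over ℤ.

4t(2t + 1)(t - 1)

Pull out the common factor 4t, then factor the remaining trinomial.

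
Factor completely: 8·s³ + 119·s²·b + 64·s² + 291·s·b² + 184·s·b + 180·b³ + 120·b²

(s + 12·b + 8)·(8·s + 15·b)·(s + b)

Group: 8·s·(s² + 13·s·b + 8·s + 12·b² + 8·b) + 15·b·(s² + 13·s·b + 8·s + 12·b² + 8·b); both groups contain (s² + 13·s·b + 8·s + 12·b² + 8·b), so (8·s + 15·b) is a factor with cofactor s² + 13·s·b + 8·s + 12·b² + 8·b.
The cofactor groups again: s² + 13·s·b + 8·s + 12·b² + 8·b = s·(s + b) + (12·b + 8)·(s + b); both groups contain (s + b), giving (s + 12·b + 8)·(s + b).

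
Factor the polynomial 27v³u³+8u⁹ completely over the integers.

Every term has a factor of u³; factoring it out leaves 27v³+8u⁶.
Recognize a sum of cubes with the parts 3v and 2u².

u³(3v+2u²)(9v²-6vu²+4u⁴)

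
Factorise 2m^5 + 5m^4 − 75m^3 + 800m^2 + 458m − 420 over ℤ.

Trying the rational-root candidates, m = 1/2 is a root, so (2m − 1) is a factor; dividing leaves m^4 + 3m^3 − 36m^2 + 382m + 420.
Continuing, m = −1 is a root, so (m + 1) divides it; the quotient is m^3 + 2m^2 − 38m + 420.
Continuing, m = −10 is a root, so (m + 10) is a factor; dividing leaves m^2 − 8m + 42.
The quadratic m^2 − 8m + 42 has discriminant −104 < 0 and is irreducible over ℤ.

(2m − 1)(m + 1)(m + 10)(m^2 − 8m + 42)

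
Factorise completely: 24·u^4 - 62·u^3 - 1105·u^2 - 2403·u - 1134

(2·u + 7)·(3·u + 2)·(4·u + 9)·(u - 9)

Testing divisors of the constant over divisors of the leading coefficient, u = -9/4 is a root, so (4·u + 9) is a factor; dividing leaves 6·u^3 - 29·u^2 - 211·u - 126.
Next, u = 9 is a root, giving the factor (u - 9) and quotient 6·u^2 + 25·u + 14.
The remaining quadratic factors as (2·u + 7)(3·u + 2).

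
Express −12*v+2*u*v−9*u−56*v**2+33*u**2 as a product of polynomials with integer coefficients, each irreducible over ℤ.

Group: 11*u*(3*u+4*v) + (−14*v−3)*(3*u+4*v); both groups contain (3*u+4*v).

(11*u−14*v−3)*(3*u+4*v)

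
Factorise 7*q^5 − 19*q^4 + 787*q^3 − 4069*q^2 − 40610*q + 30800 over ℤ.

(7*q − 5)*(q + 5)*(q − 8)*(q^2 + q + 154)

Among the possible rational roots, q = −5 is a root, giving the factor (q + 5) and quotient 7*q^4 − 54*q^3 + 1057*q^2 − 9354*q + 6160.
Next, q = 8 is a root, so (q − 8) divides it; the quotient is 7*q^3 + 2*q^2 + 1073*q − 770.
Next, q = 5/7 is a root, so (7*q − 5) divides it; the quotient is q^2 + q + 154.
The quadratic q^2 + q + 154 has discriminant −615 < 0 and is irreducible over ℤ.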